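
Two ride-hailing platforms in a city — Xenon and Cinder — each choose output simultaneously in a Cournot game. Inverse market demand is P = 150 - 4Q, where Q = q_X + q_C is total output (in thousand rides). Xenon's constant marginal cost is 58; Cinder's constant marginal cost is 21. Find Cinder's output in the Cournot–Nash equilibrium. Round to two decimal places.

13.83

Xenon's profit: π_X = (150 - 4Q)q_X - (58q_X). Setting ∂π_X/∂q_X = 0: 92 - 8q_X - 4(q_C) = 0.
Cinder's profit: π_C = (150 - 4Q)q_C - (21q_C). Setting ∂π_C/∂q_C = 0: 129 - 8q_C - 4(q_X) = 0.
Rearranging gives the reaction functions q_X = (92 - 4q_C)/8 and q_C = (129 - 4q_X)/8.
Substituting one into the other gives q_X = 55/12 and q_C = 83/6.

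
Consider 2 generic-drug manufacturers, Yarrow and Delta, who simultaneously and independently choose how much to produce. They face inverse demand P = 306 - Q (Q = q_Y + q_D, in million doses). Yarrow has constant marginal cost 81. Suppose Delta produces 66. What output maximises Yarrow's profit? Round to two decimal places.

With the rival's output fixed at 66, Yarrow's profit is π_Y = (306 - 66 - q_Y)q_Y - (81q_Y) = (240 - q_Y)q_Y - (81q_Y).
∂π_Y/∂q_Y = 159 - 2q_Y = 0, so q_Y = 159/2.

79.50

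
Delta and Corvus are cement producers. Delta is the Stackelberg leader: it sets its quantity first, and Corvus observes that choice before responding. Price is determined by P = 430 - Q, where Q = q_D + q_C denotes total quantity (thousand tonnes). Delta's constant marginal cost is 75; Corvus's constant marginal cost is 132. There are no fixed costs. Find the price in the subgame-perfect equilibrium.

The follower Corvus best-responds to any q_D: π_C = (430 - Q)q_C - 132q_C.
Setting the follower's marginal profit to zero, 298 - q_D - 2q_C = 0, i.e. q_C = (298 - q_D)/2.
Delta substitutes q_C(q_D) into its own profit: π_D = q_D(430 - q_D - (298 - q_D)/2) - 75q_D = (281 - (1/2)q_D)q_D - 75q_D.
Leader FOC: 206 - q_D = 0, so q_D = 206.
Then q_C = (298 - 206)/2 = 46.
Total output Q = 252, so price P = 430 - 252 = 178.

178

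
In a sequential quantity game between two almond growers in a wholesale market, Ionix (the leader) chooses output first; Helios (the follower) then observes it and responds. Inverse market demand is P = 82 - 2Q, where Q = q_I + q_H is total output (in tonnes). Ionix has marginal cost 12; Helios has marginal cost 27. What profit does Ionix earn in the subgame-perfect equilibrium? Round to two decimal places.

451.56

Solve by backward induction. Given q_I, the follower Helios maximises π_H = (82 - 2q_I - 2q_H)q_H - 27q_H.
Setting the follower's marginal profit to zero, 55 - 2q_I - 4q_H = 0, i.e. q_H = (55 - 2q_I)/4.
Ionix substitutes q_H(q_I) into its own profit: π_I = q_I(82 - 2q_I - (55 - 2q_I)/2) - 12q_I = (109/2 - q_I)q_I - 12q_I.
Leader FOC: 85/2 - 2q_I = 0, so q_I = 85/4.
Then q_H = (55 - 2·(85/4))/4 = 25/8.
Price P = 82 - 2·(195/8) = 133/4.
Ionix's profit: (133/4 - 12)·(85/4) = 451.5625.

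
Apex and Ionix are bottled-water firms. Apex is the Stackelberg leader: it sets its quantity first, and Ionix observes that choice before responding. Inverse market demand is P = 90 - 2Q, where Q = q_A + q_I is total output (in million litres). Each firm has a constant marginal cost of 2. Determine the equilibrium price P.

24

Solve by backward induction. Given q_A, the follower Ionix maximises π_I = (90 - 2q_A - 2q_I)q_I - 2q_I.
∂π_I/∂q_I = 88 - 2q_A - 4q_I = 0 gives the reaction function q_I = (88 - 2q_A)/4.
Apex substitutes q_I(q_A) into its own profit: π_A = q_A(90 - 2q_A - (88 - 2q_A)/2) - 2q_A = (46 - q_A)q_A - 2q_A.
The leader's first-order condition 44 - 2q_A = 0 yields q_A = 22.
Then q_I = (88 - 2·22)/4 = 11.
Total output Q = 33, so price P = 90 - 2·33 = 24.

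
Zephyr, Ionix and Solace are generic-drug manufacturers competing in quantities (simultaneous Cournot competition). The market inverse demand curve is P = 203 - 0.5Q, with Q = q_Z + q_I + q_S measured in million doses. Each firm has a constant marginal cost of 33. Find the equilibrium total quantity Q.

255

A representative firm's profit is π_i = q_i(203 - 0.5Q) - 33q_i.
First-order condition (treating rivals' output as given): 170 - q_i - (1/2)·Σ_{j≠i} q_j = 0.
With identical firms every q_j equals q_i, so Σ_{j≠i} q_j = 2q_i and 170 = 2q_i, giving q_i = 85.
Total output Q = 85 + 85 + 85 = 255.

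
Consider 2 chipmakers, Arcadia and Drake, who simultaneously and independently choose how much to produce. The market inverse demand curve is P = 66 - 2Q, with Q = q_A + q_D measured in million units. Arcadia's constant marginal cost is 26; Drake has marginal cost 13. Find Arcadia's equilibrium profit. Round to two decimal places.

Arcadia's profit: π_A = (66 - 2Q)q_A - (26q_A). Setting ∂π_A/∂q_A = 0: 40 - 4q_A - 2(q_D) = 0.
Drake's profit: π_D = (66 - 2Q)q_D - (13q_D). Setting ∂π_D/∂q_D = 0: 53 - 4q_D - 2(q_A) = 0.
Rearranging gives the reaction functions q_A = (40 - 2q_D)/4 and q_D = (53 - 2q_A)/4.
Solving the pair: q_A = 9/2, q_D = 11.
Price P = 66 - 2·(31/2) = 35.
Arcadia's profit: (35 - 26)·(9/2) = 81/2.

40.50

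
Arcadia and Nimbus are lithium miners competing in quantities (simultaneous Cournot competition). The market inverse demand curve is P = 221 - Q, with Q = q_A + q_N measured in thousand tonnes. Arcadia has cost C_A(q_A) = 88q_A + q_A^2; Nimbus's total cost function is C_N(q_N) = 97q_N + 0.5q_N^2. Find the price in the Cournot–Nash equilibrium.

Arcadia's profit: π_A = (221 - Q)q_A - (88q_A + q_A²). Setting ∂π_A/∂q_A = 0: 133 - 4q_A - (q_N) = 0.
Nimbus's profit: π_N = (221 - Q)q_N - (97q_N + (1/2)q_N²). Setting ∂π_N/∂q_N = 0: 124 - 3q_N - (q_A) = 0.
Rearranging gives the reaction functions q_A = (133 - q_N)/4 and q_N = (124 - q_A)/3.
Solving the pair: q_A = 25, q_N = 33.
Total output Q = 58, so price P = 221 - 58 = 163.

163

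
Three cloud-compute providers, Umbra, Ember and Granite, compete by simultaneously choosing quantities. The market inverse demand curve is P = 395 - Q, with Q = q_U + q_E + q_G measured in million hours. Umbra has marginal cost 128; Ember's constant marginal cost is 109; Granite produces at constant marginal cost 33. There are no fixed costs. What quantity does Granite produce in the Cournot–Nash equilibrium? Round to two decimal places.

133.25

Umbra's profit: π_U = (395 - Q)q_U - (128q_U). Setting ∂π_U/∂q_U = 0: 267 - 2q_U - (q_E + q_G) = 0.
Ember's profit: π_E = (395 - Q)q_E - (109q_E). Setting ∂π_E/∂q_E = 0: 286 - 2q_E - (q_U + q_G) = 0.
Granite's first-order condition: 362 - 2q_G - (q_U + q_E) = 0.
Summing all 3 equations gives 915 − 4Q = 0, hence Q = 915/4.
Back-substituting: q_U = (267 − 915/4) = 153/4, q_E = (286 − 915/4) = 229/4, q_G = (362 − 915/4) = 533/4.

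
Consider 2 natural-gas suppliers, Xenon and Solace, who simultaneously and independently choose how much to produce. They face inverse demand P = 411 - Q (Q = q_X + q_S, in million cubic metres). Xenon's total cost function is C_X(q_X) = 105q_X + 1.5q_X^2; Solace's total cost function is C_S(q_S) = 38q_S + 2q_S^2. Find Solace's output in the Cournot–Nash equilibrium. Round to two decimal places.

53.76

Xenon's profit: π_X = (411 - Q)q_X - (105q_X + (3/2)q_X²). Setting ∂π_X/∂q_X = 0: 306 - 5q_X - (q_S) = 0.
Solace's profit: π_S = (411 - Q)q_S - (38q_S + 2q_S²). Setting ∂π_S/∂q_S = 0: 373 - 6q_S - (q_X) = 0.
Rearranging gives the reaction functions q_X = (306 - q_S)/5 and q_S = (373 - q_X)/6.
Solving the pair: q_X = 1463/29, q_S = 1559/29.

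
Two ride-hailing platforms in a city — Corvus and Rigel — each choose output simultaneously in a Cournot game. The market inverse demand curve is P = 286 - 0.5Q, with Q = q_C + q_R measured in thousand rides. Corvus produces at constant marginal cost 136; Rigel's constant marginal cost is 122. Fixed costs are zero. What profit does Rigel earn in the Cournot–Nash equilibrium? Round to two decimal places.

7040.89

Corvus's profit: π_C = (286 - 0.5Q)q_C - (136q_C). Setting ∂π_C/∂q_C = 0: 150 - q_C - (1/2)(q_R) = 0.
Rigel's first-order condition: 164 - q_R - (1/2)(q_C) = 0.
Rearranging gives the reaction functions q_C = (150 - (1/2)q_R) and q_R = (164 - (1/2)q_C).
Solving the pair: q_C = 272/3, q_R = 356/3.
Price P = 286 - (1/2)·(628/3) = 544/3.
Rigel's profit: (544/3 - 122)·(356/3) = 7040.8889.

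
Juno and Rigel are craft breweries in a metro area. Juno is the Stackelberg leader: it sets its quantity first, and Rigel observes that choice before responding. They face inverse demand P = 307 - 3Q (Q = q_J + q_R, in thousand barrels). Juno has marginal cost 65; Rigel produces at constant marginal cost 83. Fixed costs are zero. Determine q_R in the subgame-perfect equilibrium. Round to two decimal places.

15.67

The follower Rigel best-responds to any q_J: π_R = (307 - 3Q)q_R - 83q_R.
Follower FOC: 224 - 3q_J - 6q_R = 0, so q_R(q_J) = (224 - 3q_J)/6.
The leader anticipates this reaction. Substituting into P = 307 - 3Q gives P = 195 - (3/2)q_J, so π_J = (195 - (3/2)q_J)q_J - 65q_J.
Leader FOC: 130 - 3q_J = 0, so q_J = 130/3.
Then q_R = (224 - 3·(130/3))/6 = 47/3.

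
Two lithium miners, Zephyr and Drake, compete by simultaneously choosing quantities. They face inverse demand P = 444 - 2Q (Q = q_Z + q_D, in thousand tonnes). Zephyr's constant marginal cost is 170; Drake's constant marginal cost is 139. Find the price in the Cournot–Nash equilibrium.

251

Zephyr's profit: π_Z = (444 - 2Q)q_Z - (170q_Z). Setting ∂π_Z/∂q_Z = 0: 274 - 4q_Z - 2(q_D) = 0.
Drake's first-order condition: 305 - 4q_D - 2(q_Z) = 0.
Rearranging gives the reaction functions q_Z = (274 - 2q_D)/4 and q_D = (305 - 2q_Z)/4.
Substituting one into the other gives q_Z = 81/2 and q_D = 56.
Total output Q = 193/2, so price P = 444 - 2·(193/2) = 251.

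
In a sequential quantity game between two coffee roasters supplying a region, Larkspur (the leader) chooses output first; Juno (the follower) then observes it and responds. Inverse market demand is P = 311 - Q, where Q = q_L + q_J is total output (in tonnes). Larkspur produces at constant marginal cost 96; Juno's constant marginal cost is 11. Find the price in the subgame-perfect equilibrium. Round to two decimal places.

128.50

Solve by backward induction. Given q_L, the follower Juno maximises π_J = (311 - q_L - q_J)q_J - 11q_J.
Follower FOC: 300 - q_L - 2q_J = 0, so q_J(q_L) = (300 - q_L)/2.
Larkspur substitutes q_J(q_L) into its own profit: π_L = q_L(311 - q_L - (300 - q_L)/2) - 96q_L = (161 - (1/2)q_L)q_L - 96q_L.
The leader's first-order condition 65 - q_L = 0 yields q_L = 65.
Then q_J = (300 - 65)/2 = 235/2.
Total output Q = 365/2, so price P = 311 - 365/2 = 257/2.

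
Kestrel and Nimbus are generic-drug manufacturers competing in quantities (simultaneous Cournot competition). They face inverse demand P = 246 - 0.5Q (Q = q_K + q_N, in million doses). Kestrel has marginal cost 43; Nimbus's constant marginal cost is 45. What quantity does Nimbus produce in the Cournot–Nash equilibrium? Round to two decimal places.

132.67

Kestrel's profit: π_K = (246 - 0.5Q)q_K - (43q_K). Setting ∂π_K/∂q_K = 0: 203 - q_K - (1/2)(q_N) = 0.
Nimbus's profit: π_N = (246 - 0.5Q)q_N - (45q_N). Setting ∂π_N/∂q_N = 0: 201 - q_N - (1/2)(q_K) = 0.
Best responses: q_K = (203 - (1/2)q_N), q_N = (201 - (1/2)q_K).
Substituting one into the other gives q_K = 410/3 and q_N = 398/3.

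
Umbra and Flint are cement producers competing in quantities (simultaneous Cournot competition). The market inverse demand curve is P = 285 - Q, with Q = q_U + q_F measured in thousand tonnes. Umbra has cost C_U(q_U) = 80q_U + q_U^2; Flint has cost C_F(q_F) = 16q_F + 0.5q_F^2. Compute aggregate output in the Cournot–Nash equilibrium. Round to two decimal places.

Umbra's profit: π_U = (285 - Q)q_U - (80q_U + q_U²). Setting ∂π_U/∂q_U = 0: 205 - 4q_U - (q_F) = 0.
Flint's first-order condition: 269 - 3q_F - (q_U) = 0.
Rearranging gives the reaction functions q_U = (205 - q_F)/4 and q_F = (269 - q_U)/3.
Solving the pair: q_U = 346/11, q_F = 871/11.
Total output Q = 346/11 + 871/11 = 1217/11.

110.64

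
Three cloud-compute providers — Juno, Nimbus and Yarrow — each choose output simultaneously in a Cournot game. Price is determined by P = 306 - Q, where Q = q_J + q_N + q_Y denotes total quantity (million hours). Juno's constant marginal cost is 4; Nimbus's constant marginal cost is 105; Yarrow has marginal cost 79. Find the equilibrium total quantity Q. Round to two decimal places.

Juno's profit: π_J = (306 - Q)q_J - (4q_J). Setting ∂π_J/∂q_J = 0: 302 - 2q_J - (q_N + q_Y) = 0.
Nimbus's profit: π_N = (306 - Q)q_N - (105q_N). Setting ∂π_N/∂q_N = 0: 201 - 2q_N - (q_J + q_Y) = 0.
Yarrow's profit: π_Y = (306 - Q)q_Y - (79q_Y). Setting ∂π_Y/∂q_Y = 0: 227 - 2q_Y - (q_J + q_N) = 0.
Adding the 3 first-order conditions: 730 − 4Q = 0, so Q = 365/2.
Back-substituting: q_J = (302 − 365/2) = 239/2, q_N = (201 − 365/2) = 37/2, q_Y = (227 − 365/2) = 89/2.
Total output Q = 239/2 + 37/2 + 89/2 = 365/2.

182.50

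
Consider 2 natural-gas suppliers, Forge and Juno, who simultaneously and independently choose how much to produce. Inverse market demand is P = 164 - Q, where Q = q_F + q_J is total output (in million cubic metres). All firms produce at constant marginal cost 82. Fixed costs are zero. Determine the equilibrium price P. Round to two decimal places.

109.33

Each firm earns π_i = (164 - Q)q_i - 82q_i.
First-order condition (treating rivals' output as given): 82 - 2q_i - q_j = 0.
With identical firms every q_j equals q_i, so q_j = q_i and 82 = 3q_i, giving q_i = 82/3.
Total output Q = 164/3, so price P = 164 - 164/3 = 328/3.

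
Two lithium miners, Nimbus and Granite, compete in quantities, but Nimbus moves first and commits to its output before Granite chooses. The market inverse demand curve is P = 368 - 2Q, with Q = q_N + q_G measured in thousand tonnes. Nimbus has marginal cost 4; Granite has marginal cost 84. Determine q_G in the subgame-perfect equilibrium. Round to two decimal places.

15.50

Solve by backward induction. Given q_N, the follower Granite maximises π_G = (368 - 2q_N - 2q_G)q_G - 84q_G.
Setting the follower's marginal profit to zero, 284 - 2q_N - 4q_G = 0, i.e. q_G = (284 - 2q_N)/4.
Nimbus substitutes q_G(q_N) into its own profit: π_N = q_N(368 - 2q_N - (284 - 2q_N)/2) - 4q_N = (226 - q_N)q_N - 4q_N.
Leader FOC: 222 - 2q_N = 0, so q_N = 111.
Then q_G = (284 - 2·111)/4 = 31/2.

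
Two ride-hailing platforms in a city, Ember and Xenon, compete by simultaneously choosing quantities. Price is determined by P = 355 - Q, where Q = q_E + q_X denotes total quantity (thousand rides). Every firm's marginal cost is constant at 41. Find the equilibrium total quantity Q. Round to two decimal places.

A representative firm's profit is π_i = q_i(355 - Q) - 41q_i.
Setting ∂π_i/∂q_i = 0 with rivals' quantities fixed: 314 - 2q_i - q_j = 0.
With identical firms every q_j equals q_i, so q_j = q_i and 314 = 3q_i, giving q_i = 314/3.
Total output Q = 314/3 + 314/3 = 628/3.

209.33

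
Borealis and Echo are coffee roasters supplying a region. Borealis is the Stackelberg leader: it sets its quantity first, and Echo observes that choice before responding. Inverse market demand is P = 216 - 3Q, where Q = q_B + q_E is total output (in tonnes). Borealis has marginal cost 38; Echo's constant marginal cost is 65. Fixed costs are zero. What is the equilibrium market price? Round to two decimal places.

Solve by backward induction. Given q_B, the follower Echo maximises π_E = (216 - 3q_B - 3q_E)q_E - 65q_E.
∂π_E/∂q_E = 151 - 3q_B - 6q_E = 0 gives the reaction function q_E = (151 - 3q_B)/6.
Borealis substitutes q_E(q_B) into its own profit: π_B = q_B(216 - 3q_B - (151 - 3q_B)/2) - 38q_B = (281/2 - (3/2)q_B)q_B - 38q_B.
Leader FOC: 205/2 - 3q_B = 0, so q_B = 205/6.
Then q_E = (151 - 3·(205/6))/6 = 97/12.
Total output Q = 169/4, so price P = 216 - 3·(169/4) = 357/4.

89.25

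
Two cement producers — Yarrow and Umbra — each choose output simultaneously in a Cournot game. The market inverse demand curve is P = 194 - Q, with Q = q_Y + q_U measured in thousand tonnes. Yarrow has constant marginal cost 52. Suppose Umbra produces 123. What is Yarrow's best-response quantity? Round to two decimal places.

With the rival's output fixed at 123, Yarrow's profit is π_Y = (194 - 123 - q_Y)q_Y - (52q_Y) = (71 - q_Y)q_Y - (52q_Y).
∂π_Y/∂q_Y = 19 - 2q_Y = 0, so q_Y = 19/2.

9.50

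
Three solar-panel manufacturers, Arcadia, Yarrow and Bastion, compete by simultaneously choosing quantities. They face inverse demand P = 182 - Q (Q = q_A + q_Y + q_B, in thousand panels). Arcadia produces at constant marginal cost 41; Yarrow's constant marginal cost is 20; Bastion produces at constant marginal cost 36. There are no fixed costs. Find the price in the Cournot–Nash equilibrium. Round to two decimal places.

Arcadia's profit: π_A = (182 - Q)q_A - (41q_A). Setting ∂π_A/∂q_A = 0: 141 - 2q_A - (q_Y + q_B) = 0.
Yarrow's profit: π_Y = (182 - Q)q_Y - (20q_Y). Setting ∂π_Y/∂q_Y = 0: 162 - 2q_Y - (q_A + q_B) = 0.
Bastion's profit: π_B = (182 - Q)q_B - (36q_B). Setting ∂π_B/∂q_B = 0: 146 - 2q_B - (q_A + q_Y) = 0.
Adding the 3 first-order conditions: 449 − 4Q = 0, so Q = 449/4.
Back-substituting: q_A = (141 − 449/4) = 115/4, q_Y = (162 − 449/4) = 199/4, q_B = (146 − 449/4) = 135/4.
Total output Q = 449/4, so price P = 182 - 449/4 = 279/4.

69.75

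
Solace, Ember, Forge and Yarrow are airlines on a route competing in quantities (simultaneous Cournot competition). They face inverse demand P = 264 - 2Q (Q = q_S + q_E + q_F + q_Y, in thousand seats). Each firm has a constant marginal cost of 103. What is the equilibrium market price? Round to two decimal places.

135.20

A representative firm's profit is π_i = q_i(264 - 2Q) - 103q_i.
First-order condition (treating rivals' output as given): 161 - 4q_i - 2·Σ_{j≠i} q_j = 0.
By symmetry each firm produces the same amount; substituting Σ_{j≠i} q_j = 3q_i yields q_i = 161/10.
Total output Q = 322/5, so price P = 264 - 2·(322/5) = 676/5.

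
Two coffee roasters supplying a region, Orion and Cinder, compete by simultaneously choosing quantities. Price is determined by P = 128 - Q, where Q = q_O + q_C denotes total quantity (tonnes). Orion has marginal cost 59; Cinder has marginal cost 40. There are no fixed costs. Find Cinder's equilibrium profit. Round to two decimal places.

1272.11

Orion's profit: π_O = (128 - Q)q_O - (59q_O). Setting ∂π_O/∂q_O = 0: 69 - 2q_O - (q_C) = 0.
Cinder's first-order condition: 88 - 2q_C - (q_O) = 0.
Best responses: q_O = (69 - q_C)/2, q_C = (88 - q_O)/2.
Solving the pair: q_O = 50/3, q_C = 107/3.
Price P = 128 - 157/3 = 227/3.
Cinder's profit: (227/3 - 40)·(107/3) = 1272.1111.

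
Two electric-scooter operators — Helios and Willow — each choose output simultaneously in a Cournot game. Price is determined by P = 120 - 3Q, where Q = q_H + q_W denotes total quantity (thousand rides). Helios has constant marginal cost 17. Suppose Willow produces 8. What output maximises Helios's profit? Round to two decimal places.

With the rival's output fixed at 8, Helios's profit is π_H = (120 - 3·8 - 3q_H)q_H - (17q_H) = (96 - 3q_H)q_H - (17q_H).
∂π_H/∂q_H = 79 - 6q_H = 0, so q_H = 79/6.

13.17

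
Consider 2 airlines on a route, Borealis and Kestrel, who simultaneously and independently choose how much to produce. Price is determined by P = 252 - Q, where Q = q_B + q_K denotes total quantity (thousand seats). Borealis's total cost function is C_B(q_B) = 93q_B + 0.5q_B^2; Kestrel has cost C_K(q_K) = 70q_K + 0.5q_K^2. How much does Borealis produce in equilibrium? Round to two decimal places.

36.88

Borealis's profit: π_B = (252 - Q)q_B - (93q_B + (1/2)q_B²). Setting ∂π_B/∂q_B = 0: 159 - 3q_B - (q_K) = 0.
Kestrel's profit: π_K = (252 - Q)q_K - (70q_K + (1/2)q_K²). Setting ∂π_K/∂q_K = 0: 182 - 3q_K - (q_B) = 0.
So q_B = (159 - q_K)/3 and q_K = (182 - q_B)/3.
Solving the pair: q_B = 295/8, q_K = 387/8.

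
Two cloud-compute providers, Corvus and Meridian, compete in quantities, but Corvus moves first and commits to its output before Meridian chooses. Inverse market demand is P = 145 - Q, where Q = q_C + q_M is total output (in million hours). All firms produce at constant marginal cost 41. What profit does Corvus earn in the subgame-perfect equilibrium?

Solve by backward induction. Given q_C, the follower Meridian maximises π_M = (145 - q_C - q_M)q_M - 41q_M.
∂π_M/∂q_M = 104 - q_C - 2q_M = 0 gives the reaction function q_M = (104 - q_C)/2.
The leader anticipates this reaction. Substituting into P = 145 - Q gives P = 93 - (1/2)q_C, so π_C = (93 - (1/2)q_C)q_C - 41q_C.
Leader FOC: 52 - q_C = 0, so q_C = 52.
Then q_M = (104 - 52)/2 = 26.
Price P = 145 - 78 = 67.
Corvus's profit: (67 - 41)·52 = 1352.

1352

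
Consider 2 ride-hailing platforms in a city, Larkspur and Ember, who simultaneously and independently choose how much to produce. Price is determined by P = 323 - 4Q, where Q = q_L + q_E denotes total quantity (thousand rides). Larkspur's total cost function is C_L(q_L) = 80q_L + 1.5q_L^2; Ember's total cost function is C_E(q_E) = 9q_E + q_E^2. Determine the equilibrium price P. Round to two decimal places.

Larkspur's profit: π_L = (323 - 4Q)q_L - (80q_L + (3/2)q_L²). Setting ∂π_L/∂q_L = 0: 243 - 11q_L - 4(q_E) = 0.
Ember's first-order condition: 314 - 10q_E - 4(q_L) = 0.
Rearranging gives the reaction functions q_L = (243 - 4q_E)/11 and q_E = (314 - 4q_L)/10.
Substituting one into the other gives q_L = 587/47 and q_E = 1241/47.
Total output Q = 1828/47, so price P = 323 - 4·(1828/47) = 167.4255.

167.43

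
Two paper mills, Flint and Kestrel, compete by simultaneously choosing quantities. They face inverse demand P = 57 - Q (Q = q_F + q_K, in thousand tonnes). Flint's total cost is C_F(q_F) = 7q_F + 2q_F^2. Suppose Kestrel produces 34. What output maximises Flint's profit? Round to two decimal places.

2.67

With the rival's output fixed at 34, Flint's profit is π_F = (57 - 34 - q_F)q_F - (7q_F + 2q_F²) = (23 - q_F)q_F - (7q_F + 2q_F²).
∂π_F/∂q_F = 16 - 6q_F = 0, so q_F = 8/3.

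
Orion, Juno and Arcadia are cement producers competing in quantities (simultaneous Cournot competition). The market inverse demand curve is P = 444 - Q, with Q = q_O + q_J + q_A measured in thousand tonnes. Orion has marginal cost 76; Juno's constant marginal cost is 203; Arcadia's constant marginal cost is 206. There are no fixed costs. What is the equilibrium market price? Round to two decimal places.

232.25

Orion's profit: π_O = (444 - Q)q_O - (76q_O). Setting ∂π_O/∂q_O = 0: 368 - 2q_O - (q_J + q_A) = 0.
Juno's first-order condition: 241 - 2q_J - (q_O + q_A) = 0.
Arcadia's profit: π_A = (444 - Q)q_A - (206q_A). Setting ∂π_A/∂q_A = 0: 238 - 2q_A - (q_O + q_J) = 0.
Summing all 3 equations gives 847 − 4Q = 0, hence Q = 847/4.
Back-substituting: q_O = (368 − 847/4) = 625/4, q_J = (241 − 847/4) = 117/4, q_A = (238 − 847/4) = 105/4.
Total output Q = 847/4, so price P = 444 - 847/4 = 929/4.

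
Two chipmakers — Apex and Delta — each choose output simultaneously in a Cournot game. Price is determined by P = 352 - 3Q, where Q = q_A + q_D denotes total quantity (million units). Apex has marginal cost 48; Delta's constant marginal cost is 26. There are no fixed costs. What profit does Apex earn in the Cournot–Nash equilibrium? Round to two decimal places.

Apex's profit: π_A = (352 - 3Q)q_A - (48q_A). Setting ∂π_A/∂q_A = 0: 304 - 6q_A - 3(q_D) = 0.
Delta's first-order condition: 326 - 6q_D - 3(q_A) = 0.
Rearranging gives the reaction functions q_A = (304 - 3q_D)/6 and q_D = (326 - 3q_A)/6.
Solving the pair: q_A = 94/3, q_D = 116/3.
Price P = 352 - 3·70 = 142.
Apex's profit: (142 - 48)·(94/3) = 2945.3333.

2945.33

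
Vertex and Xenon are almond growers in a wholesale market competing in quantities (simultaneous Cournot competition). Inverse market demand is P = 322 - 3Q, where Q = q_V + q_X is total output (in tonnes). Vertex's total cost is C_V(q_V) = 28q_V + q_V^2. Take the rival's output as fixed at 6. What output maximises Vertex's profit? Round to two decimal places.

With the rival's output fixed at 6, Vertex's profit is π_V = (322 - 3·6 - 3q_V)q_V - (28q_V + q_V²) = (304 - 3q_V)q_V - (28q_V + q_V²).
∂π_V/∂q_V = 276 - 8q_V = 0, so q_V = 69/2.

34.50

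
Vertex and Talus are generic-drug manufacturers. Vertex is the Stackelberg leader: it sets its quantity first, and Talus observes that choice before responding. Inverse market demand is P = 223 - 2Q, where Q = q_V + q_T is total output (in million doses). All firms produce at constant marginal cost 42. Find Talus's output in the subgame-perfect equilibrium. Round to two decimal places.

22.63

Solve by backward induction. Given q_V, the follower Talus maximises π_T = (223 - 2q_V - 2q_T)q_T - 42q_T.
∂π_T/∂q_T = 181 - 2q_V - 4q_T = 0 gives the reaction function q_T = (181 - 2q_V)/4.
Vertex substitutes q_T(q_V) into its own profit: π_V = q_V(223 - 2q_V - (181 - 2q_V)/2) - 42q_V = (265/2 - q_V)q_V - 42q_V.
Leader FOC: 181/2 - 2q_V = 0, so q_V = 181/4.
Then q_T = (181 - 2·(181/4))/4 = 181/8.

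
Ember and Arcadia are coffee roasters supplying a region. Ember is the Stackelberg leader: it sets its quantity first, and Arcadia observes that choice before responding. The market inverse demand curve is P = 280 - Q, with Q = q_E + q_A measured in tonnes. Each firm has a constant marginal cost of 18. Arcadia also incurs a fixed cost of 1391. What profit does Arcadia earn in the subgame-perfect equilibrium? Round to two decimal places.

2899.25

The follower Arcadia best-responds to any q_E: π_A = (280 - Q)q_A - 18q_A.
∂π_A/∂q_A = 262 - q_E - 2q_A = 0 gives the reaction function q_A = (262 - q_E)/2.
Ember substitutes q_A(q_E) into its own profit: π_E = q_E(280 - q_E - (262 - q_E)/2) - 18q_E = (149 - (1/2)q_E)q_E - 18q_E.
The leader's first-order condition 131 - q_E = 0 yields q_E = 131.
Then q_A = (262 - 131)/2 = 131/2.
Price P = 280 - 393/2 = 167/2.
Arcadia's profit: (167/2 - 18)·(131/2) - 1391 = 2899.2500.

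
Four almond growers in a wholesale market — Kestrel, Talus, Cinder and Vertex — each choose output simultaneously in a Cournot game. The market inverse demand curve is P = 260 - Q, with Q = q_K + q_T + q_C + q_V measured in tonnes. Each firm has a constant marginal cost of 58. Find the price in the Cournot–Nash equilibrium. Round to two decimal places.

98.40

Each firm earns π_i = (260 - Q)q_i - 58q_i.
First-order condition (treating rivals' output as given): 202 - 2q_i - Σ_{j≠i} q_j = 0.
With identical firms every q_j equals q_i, so Σ_{j≠i} q_j = 3q_i and 202 = 5q_i, giving q_i = 202/5.
Total output Q = 808/5, so price P = 260 - 808/5 = 492/5.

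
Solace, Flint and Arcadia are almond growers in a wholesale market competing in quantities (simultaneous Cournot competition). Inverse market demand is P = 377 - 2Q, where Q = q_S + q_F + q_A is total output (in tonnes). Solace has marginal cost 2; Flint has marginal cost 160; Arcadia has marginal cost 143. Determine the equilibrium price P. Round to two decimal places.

Solace's profit: π_S = (377 - 2Q)q_S - (2q_S). Setting ∂π_S/∂q_S = 0: 375 - 4q_S - 2(q_F + q_A) = 0.
Flint's profit: π_F = (377 - 2Q)q_F - (160q_F). Setting ∂π_F/∂q_F = 0: 217 - 4q_F - 2(q_S + q_A) = 0.
Arcadia's profit: π_A = (377 - 2Q)q_A - (143q_A). Setting ∂π_A/∂q_A = 0: 234 - 4q_A - 2(q_S + q_F) = 0.
Adding the 3 conditions: 826 − 4Q − 4Q = 0, i.e. Q = 413/4.
Back-substituting: q_S = (375 − 413/2)/2 = 337/4, q_F = (217 − 413/2)/2 = 21/4, q_A = (234 − 413/2)/2 = 55/4.
Total output Q = 413/4, so price P = 377 - 2·(413/4) = 341/2.

170.50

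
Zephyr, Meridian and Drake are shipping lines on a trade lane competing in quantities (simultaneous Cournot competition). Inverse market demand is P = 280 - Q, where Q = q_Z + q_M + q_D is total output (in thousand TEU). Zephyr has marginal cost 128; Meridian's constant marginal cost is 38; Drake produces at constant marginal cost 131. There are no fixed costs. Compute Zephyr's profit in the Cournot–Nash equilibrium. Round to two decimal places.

Zephyr's profit: π_Z = (280 - Q)q_Z - (128q_Z). Setting ∂π_Z/∂q_Z = 0: 152 - 2q_Z - (q_M + q_D) = 0.
Meridian's first-order condition: 242 - 2q_M - (q_Z + q_D) = 0.
Drake's profit: π_D = (280 - Q)q_D - (131q_D). Setting ∂π_D/∂q_D = 0: 149 - 2q_D - (q_Z + q_M) = 0.
Adding the 3 conditions: 543 − 2Q − 2Q = 0, i.e. Q = 543/4.
Back-substituting: q_Z = (152 − 543/4) = 65/4, q_M = (242 − 543/4) = 425/4, q_D = (149 − 543/4) = 53/4.
Price P = 280 - 543/4 = 577/4.
Zephyr's profit: (577/4 - 128)·(65/4) = 264.0625.

264.06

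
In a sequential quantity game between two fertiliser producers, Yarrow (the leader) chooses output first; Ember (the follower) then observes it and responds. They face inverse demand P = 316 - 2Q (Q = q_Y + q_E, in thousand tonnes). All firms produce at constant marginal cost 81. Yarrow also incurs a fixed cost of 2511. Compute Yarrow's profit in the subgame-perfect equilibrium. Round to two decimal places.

Solve by backward induction. Given q_Y, the follower Ember maximises π_E = (316 - 2q_Y - 2q_E)q_E - 81q_E.
Follower FOC: 235 - 2q_Y - 4q_E = 0, so q_E(q_Y) = (235 - 2q_Y)/4.
The leader anticipates this reaction. Substituting into P = 316 - 2Q gives P = 397/2 - q_Y, so π_Y = (397/2 - q_Y)q_Y - 81q_Y.
The leader's first-order condition 235/2 - 2q_Y = 0 yields q_Y = 235/4.
Then q_E = (235 - 2·(235/4))/4 = 235/8.
Price P = 316 - 2·(705/8) = 559/4.
Yarrow's profit: (559/4 - 81)·(235/4) - 2511 = 940.5625.

940.56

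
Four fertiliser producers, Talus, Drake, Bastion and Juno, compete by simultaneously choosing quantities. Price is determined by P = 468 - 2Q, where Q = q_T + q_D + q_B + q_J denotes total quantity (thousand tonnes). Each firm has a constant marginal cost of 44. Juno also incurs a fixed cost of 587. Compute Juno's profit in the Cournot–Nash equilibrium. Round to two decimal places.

Each firm earns π_i = (468 - 2Q)q_i - 44q_i.
Setting ∂π_i/∂q_i = 0 with rivals' quantities fixed: 424 - 4q_i - 2·Σ_{j≠i} q_j = 0.
With identical firms every q_j equals q_i, so Σ_{j≠i} q_j = 3q_i and 424 = 10q_i, giving q_i = 212/5.
Price P = 468 - 2·(848/5) = 644/5.
Juno's profit: (644/5 - 44)·(212/5) - 587 = 3008.5200.

3008.52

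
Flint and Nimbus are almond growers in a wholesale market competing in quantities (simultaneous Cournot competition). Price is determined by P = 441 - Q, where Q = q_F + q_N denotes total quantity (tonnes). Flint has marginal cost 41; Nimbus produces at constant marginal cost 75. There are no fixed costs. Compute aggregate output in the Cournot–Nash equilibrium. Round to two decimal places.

Flint's profit: π_F = (441 - Q)q_F - (41q_F). Setting ∂π_F/∂q_F = 0: 400 - 2q_F - (q_N) = 0.
Nimbus's first-order condition: 366 - 2q_N - (q_F) = 0.
So q_F = (400 - q_N)/2 and q_N = (366 - q_F)/2.
Substituting one into the other gives q_F = 434/3 and q_N = 332/3.
Total output Q = 434/3 + 332/3 = 766/3.

255.33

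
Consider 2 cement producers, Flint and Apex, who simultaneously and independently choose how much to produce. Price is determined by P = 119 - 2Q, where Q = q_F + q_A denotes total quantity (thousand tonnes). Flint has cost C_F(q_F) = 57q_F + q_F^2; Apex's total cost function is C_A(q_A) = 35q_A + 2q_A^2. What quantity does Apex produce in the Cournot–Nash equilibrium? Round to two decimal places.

Flint's profit: π_F = (119 - 2Q)q_F - (57q_F + q_F²). Setting ∂π_F/∂q_F = 0: 62 - 6q_F - 2(q_A) = 0.
Apex's first-order condition: 84 - 8q_A - 2(q_F) = 0.
Rearranging gives the reaction functions q_F = (62 - 2q_A)/6 and q_A = (84 - 2q_F)/8.
Solving the pair: q_F = 82/11, q_A = 95/11.

8.64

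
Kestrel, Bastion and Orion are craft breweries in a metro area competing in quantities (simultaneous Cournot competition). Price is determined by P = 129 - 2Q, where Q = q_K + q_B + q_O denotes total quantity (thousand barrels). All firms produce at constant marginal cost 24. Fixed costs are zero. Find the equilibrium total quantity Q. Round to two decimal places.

Each firm earns π_i = (129 - 2Q)q_i - 24q_i.
Setting ∂π_i/∂q_i = 0 with rivals' quantities fixed: 105 - 4q_i - 2·Σ_{j≠i} q_j = 0.
With identical firms every q_j equals q_i, so Σ_{j≠i} q_j = 2q_i and 105 = 8q_i, giving q_i = 105/8.
Total output Q = 105/8 + 105/8 + 105/8 = 315/8.

39.38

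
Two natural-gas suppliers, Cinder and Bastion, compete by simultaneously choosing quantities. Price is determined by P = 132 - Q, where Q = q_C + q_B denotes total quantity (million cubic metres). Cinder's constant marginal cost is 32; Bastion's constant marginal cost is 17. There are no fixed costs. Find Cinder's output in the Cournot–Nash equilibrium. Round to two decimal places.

Cinder's profit: π_C = (132 - Q)q_C - (32q_C). Setting ∂π_C/∂q_C = 0: 100 - 2q_C - (q_B) = 0.
Bastion's first-order condition: 115 - 2q_B - (q_C) = 0.
Best responses: q_C = (100 - q_B)/2, q_B = (115 - q_C)/2.
Substituting one into the other gives q_C = 85/3 and q_B = 130/3.

28.33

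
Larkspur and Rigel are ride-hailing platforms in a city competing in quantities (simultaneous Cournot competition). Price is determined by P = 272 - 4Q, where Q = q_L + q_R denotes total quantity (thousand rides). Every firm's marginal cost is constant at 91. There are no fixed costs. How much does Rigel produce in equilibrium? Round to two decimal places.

Each firm earns π_i = (272 - 4Q)q_i - 91q_i.
Setting ∂π_i/∂q_i = 0 with rivals' quantities fixed: 181 - 8q_i - 4q_j = 0.
By symmetry each firm produces the same amount; substituting q_j = q_i yields q_i = 181/12.

15.08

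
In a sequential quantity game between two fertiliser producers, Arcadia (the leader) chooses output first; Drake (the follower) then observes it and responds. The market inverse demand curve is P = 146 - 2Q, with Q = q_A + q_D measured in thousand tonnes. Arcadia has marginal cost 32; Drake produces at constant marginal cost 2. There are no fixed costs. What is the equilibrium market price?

53

The follower Drake best-responds to any q_A: π_D = (146 - 2Q)q_D - 2q_D.
Setting the follower's marginal profit to zero, 144 - 2q_A - 4q_D = 0, i.e. q_D = (144 - 2q_A)/4.
The leader anticipates this reaction. Substituting into P = 146 - 2Q gives P = 74 - q_A, so π_A = (74 - q_A)q_A - 32q_A.
Maximising: ∂π_A/∂q_A = 42 - 2q_A = 0, giving q_A = 21.
Then q_D = (144 - 2·21)/4 = 51/2.
Total output Q = 93/2, so price P = 146 - 2·(93/2) = 53.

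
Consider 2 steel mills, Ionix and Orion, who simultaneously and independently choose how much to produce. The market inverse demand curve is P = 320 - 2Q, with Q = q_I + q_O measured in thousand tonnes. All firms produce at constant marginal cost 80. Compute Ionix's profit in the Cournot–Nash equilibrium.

3200

A representative firm's profit is π_i = q_i(320 - 2Q) - 80q_i.
Setting ∂π_i/∂q_i = 0 with rivals' quantities fixed: 240 - 4q_i - 2q_j = 0.
With identical firms every q_j equals q_i, so q_j = q_i and 240 = 6q_i, giving q_i = 40.
Price P = 320 - 2·80 = 160.
Ionix's profit: (160 - 80)·40 = 3200.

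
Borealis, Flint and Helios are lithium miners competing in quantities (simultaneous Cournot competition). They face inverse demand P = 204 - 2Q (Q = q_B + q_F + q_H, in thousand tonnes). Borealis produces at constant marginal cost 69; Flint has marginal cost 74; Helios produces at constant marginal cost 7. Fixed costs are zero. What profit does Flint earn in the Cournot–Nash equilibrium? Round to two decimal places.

Borealis's profit: π_B = (204 - 2Q)q_B - (69q_B). Setting ∂π_B/∂q_B = 0: 135 - 4q_B - 2(q_F + q_H) = 0.
Flint's first-order condition: 130 - 4q_F - 2(q_B + q_H) = 0.
Helios's profit: π_H = (204 - 2Q)q_H - (7q_H). Setting ∂π_H/∂q_H = 0: 197 - 4q_H - 2(q_B + q_F) = 0.
Adding the 3 first-order conditions: 462 − 8Q = 0, so Q = 231/4.
Back-substituting: q_B = (135 − 231/2)/2 = 39/4, q_F = (130 − 231/2)/2 = 29/4, q_H = (197 − 231/2)/2 = 163/4.
Price P = 204 - 2·(231/4) = 177/2.
Flint's profit: (177/2 - 74)·(29/4) = 841/8.

105.13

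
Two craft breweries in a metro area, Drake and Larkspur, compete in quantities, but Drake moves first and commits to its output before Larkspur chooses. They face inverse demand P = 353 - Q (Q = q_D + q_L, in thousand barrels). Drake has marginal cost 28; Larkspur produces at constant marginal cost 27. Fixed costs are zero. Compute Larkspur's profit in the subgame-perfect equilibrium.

6724

The follower Larkspur best-responds to any q_D: π_L = (353 - Q)q_L - 27q_L.
∂π_L/∂q_L = 326 - q_D - 2q_L = 0 gives the reaction function q_L = (326 - q_D)/2.
The leader anticipates this reaction. Substituting into P = 353 - Q gives P = 190 - (1/2)q_D, so π_D = (190 - (1/2)q_D)q_D - 28q_D.
The leader's first-order condition 162 - q_D = 0 yields q_D = 162.
Then q_L = (326 - 162)/2 = 82.
Price P = 353 - 244 = 109.
Larkspur's profit: (109 - 27)·82 = 6724.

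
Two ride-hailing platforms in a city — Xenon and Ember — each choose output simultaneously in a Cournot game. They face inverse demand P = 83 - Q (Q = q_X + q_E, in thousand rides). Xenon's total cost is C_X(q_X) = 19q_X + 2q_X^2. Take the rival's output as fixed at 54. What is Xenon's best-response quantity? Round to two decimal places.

1.67

With the rival's output fixed at 54, Xenon's profit is π_X = (83 - 54 - q_X)q_X - (19q_X + 2q_X²) = (29 - q_X)q_X - (19q_X + 2q_X²).
∂π_X/∂q_X = 10 - 6q_X = 0, so q_X = 5/3.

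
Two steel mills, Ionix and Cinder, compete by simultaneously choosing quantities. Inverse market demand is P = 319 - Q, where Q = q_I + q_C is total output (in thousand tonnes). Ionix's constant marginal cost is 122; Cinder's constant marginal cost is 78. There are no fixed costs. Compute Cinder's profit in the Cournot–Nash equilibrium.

Ionix's profit: π_I = (319 - Q)q_I - (122q_I). Setting ∂π_I/∂q_I = 0: 197 - 2q_I - (q_C) = 0.
Cinder's profit: π_C = (319 - Q)q_C - (78q_C). Setting ∂π_C/∂q_C = 0: 241 - 2q_C - (q_I) = 0.
Rearranging gives the reaction functions q_I = (197 - q_C)/2 and q_C = (241 - q_I)/2.
Substituting one into the other gives q_I = 51 and q_C = 95.
Price P = 319 - 146 = 173.
Cinder's profit: (173 - 78)·95 = 9025.

9025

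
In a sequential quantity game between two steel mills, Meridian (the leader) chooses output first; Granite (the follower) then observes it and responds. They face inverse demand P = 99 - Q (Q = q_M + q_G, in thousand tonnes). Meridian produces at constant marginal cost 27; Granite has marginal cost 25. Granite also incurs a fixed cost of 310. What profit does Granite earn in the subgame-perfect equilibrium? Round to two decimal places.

70.25

The follower Granite best-responds to any q_M: π_G = (99 - Q)q_G - 25q_G.
Follower FOC: 74 - q_M - 2q_G = 0, so q_G(q_M) = (74 - q_M)/2.
Meridian substitutes q_G(q_M) into its own profit: π_M = q_M(99 - q_M - (74 - q_M)/2) - 27q_M = (62 - (1/2)q_M)q_M - 27q_M.
Leader FOC: 35 - q_M = 0, so q_M = 35.
Then q_G = (74 - 35)/2 = 39/2.
Price P = 99 - 109/2 = 89/2.
Granite's profit: (89/2 - 25)·(39/2) - 310 = 281/4.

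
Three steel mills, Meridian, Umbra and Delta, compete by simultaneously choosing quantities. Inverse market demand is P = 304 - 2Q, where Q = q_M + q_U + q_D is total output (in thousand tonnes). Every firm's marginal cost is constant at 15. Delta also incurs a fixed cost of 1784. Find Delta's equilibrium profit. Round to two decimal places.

826.03

Each firm earns π_i = (304 - 2Q)q_i - 15q_i.
Setting ∂π_i/∂q_i = 0 with rivals' quantities fixed: 289 - 4q_i - 2·Σ_{j≠i} q_j = 0.
By symmetry each firm produces the same amount; substituting Σ_{j≠i} q_j = 2q_i yields q_i = 289/8.
Price P = 304 - 2·(867/8) = 349/4.
Delta's profit: (349/4 - 15)·(289/8) - 1784 = 826.0313.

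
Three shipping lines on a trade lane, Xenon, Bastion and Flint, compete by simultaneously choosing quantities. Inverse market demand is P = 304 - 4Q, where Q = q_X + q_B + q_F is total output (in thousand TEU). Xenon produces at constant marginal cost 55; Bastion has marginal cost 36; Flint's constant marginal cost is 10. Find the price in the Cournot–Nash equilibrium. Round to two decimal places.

101.25

Xenon's profit: π_X = (304 - 4Q)q_X - (55q_X). Setting ∂π_X/∂q_X = 0: 249 - 8q_X - 4(q_B + q_F) = 0.
Bastion's profit: π_B = (304 - 4Q)q_B - (36q_B). Setting ∂π_B/∂q_B = 0: 268 - 8q_B - 4(q_X + q_F) = 0.
Flint's first-order condition: 294 - 8q_F - 4(q_X + q_B) = 0.
Summing all 3 equations gives 811 − 16Q = 0, hence Q = 811/16.
Back-substituting: q_X = (249 − 811/4)/4 = 185/16, q_B = (268 − 811/4)/4 = 261/16, q_F = (294 − 811/4)/4 = 365/16.
Total output Q = 811/16, so price P = 304 - 4·(811/16) = 405/4.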